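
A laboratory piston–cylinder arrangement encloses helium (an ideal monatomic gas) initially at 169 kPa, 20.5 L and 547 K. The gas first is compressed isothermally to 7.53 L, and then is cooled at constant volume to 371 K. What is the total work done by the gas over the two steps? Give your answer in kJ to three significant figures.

Step 1 (isothermal): W = P₁V₁ ln(V₂/V₁) = (3464) ln(7.53/20.5) = -3470 J.
Step 2 (isochoric): W = 0 (constant volume).
W_total = -3470 + 0 = -3470 J.

W_total ≈ -3.47 kJ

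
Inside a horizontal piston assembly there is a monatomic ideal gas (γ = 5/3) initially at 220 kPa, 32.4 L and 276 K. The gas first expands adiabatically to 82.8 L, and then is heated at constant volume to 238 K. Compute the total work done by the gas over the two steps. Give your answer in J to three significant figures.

W_total ≈ 4970 J

Step 1 (adiabatic): W = (P₁V₁ − P₂V₂)/(γ−1) = (7128 − 3813)/0.667 = 4972 J.
Step 2 (isochoric): W = 0 (constant volume).
W_total = 4972 + 0 = 4972 J.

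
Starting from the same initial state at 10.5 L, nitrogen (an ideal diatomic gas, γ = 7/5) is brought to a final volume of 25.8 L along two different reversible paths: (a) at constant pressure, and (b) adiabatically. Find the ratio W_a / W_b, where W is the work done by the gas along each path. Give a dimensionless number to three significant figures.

W_a / W_b ≈ 1.93

Path (a) isobaric: W = P₁(V₂ − V₁) → W_a/(P₁V₁) = 1.457.
Path (b) adiabatic: W = P₁V₁(1 − (V₁/V₂)^(γ−1))/(γ−1) → W_b/(P₁V₁) = 0.7551.
W_a / W_b = 1.457 / 0.7551 = 1.93.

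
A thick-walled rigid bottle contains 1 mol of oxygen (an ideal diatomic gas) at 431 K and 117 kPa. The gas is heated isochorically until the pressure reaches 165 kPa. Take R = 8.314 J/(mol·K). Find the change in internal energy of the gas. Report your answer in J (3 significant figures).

Constant volume ⇒ W = 0, so Q = ΔU = nCᵥΔT with Cᵥ = 5R/2 = 20.79 J/(mol·K).
At constant V, T₂/T₁ = P₂/P₁ ⇒ ΔT = T₁(P₂/P₁ − 1) = 431·(165/117 − 1) = 176.8 K.
ΔU = (1)(20.79)(176.8) = 3675 J.

ΔU ≈ 3680 J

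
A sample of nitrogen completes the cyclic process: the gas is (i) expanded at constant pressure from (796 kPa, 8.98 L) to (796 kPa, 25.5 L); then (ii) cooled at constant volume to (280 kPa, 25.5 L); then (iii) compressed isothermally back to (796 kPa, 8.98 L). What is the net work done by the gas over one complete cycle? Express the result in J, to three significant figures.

W_net ≈ 5700 J

Leg (i): W = PΔV = (796)(25.5 − 8.98) = 13150 J.
Leg (ii): W = 0.
Leg (iii): W = PᵢVᵢ ln(V_f/Vᵢ) = (7140) ln(8.98/25.5) = -7452 J.
W_net = 13150 − 7452 = 5698 J.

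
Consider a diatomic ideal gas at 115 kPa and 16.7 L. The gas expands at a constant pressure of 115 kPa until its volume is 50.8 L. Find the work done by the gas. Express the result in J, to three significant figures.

W ≈ 3920 J

Isobaric: W = P ΔV.
W = (115 kPa)(50.8 − 16.7 L) = (115)(34.1) = 3921 J.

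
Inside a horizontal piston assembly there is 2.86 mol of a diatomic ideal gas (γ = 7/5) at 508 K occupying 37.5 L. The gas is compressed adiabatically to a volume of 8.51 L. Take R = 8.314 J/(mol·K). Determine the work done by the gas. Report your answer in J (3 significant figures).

W ≈ -24500 J

Adiabatic: TV^(γ−1) = const with γ = 7/5.
T₂ = T₁ (V₁/V₂)^(γ−1) = 508 × (37.5/8.51)^0.4 = 508 × 1.81 = 919.4 K.
W_by = nCᵥ(T₁ − T₂) = (2.86)(20.79)(508 − 919.4) = -24456 J.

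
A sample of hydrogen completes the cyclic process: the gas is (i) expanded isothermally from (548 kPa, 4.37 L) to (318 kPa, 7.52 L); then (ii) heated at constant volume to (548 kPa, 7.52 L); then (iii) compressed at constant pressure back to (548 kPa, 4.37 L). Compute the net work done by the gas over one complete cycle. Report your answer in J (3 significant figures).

W_net ≈ -426 J

Leg (i): W = PᵢVᵢ ln(V_f/Vᵢ) = (2395) ln(7.52/4.37) = 1300 J.
Leg (ii): W = 0.
Leg (iii): W = PΔV = (548)(4.37 − 7.52) = -1726 J.
W_net = 1300 − 1726 = -426.3 J.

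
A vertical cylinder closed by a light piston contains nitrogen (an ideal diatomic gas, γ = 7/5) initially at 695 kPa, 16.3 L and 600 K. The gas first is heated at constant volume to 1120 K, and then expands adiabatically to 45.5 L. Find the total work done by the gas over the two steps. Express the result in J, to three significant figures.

W_total ≈ 17800 J

Step 1 (isochoric): W = 0 (constant volume).
After step 1: P = 1297 kPa (V unchanged).
Step 2 (adiabatic): W = (P₁V₁ − P₂V₂)/(γ−1) = (21147 − 14025)/0.4 = 17803 J.
W_total = 0 + 17803 = 17803 J.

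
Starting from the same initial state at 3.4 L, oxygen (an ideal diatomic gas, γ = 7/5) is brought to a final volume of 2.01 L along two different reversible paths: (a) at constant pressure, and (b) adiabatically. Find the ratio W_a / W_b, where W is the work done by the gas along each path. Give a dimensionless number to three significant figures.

W_a / W_b ≈ 0.699

Path (a) isobaric: W = P₁(V₂ − V₁) → W_a/(P₁V₁) = -0.4088.
Path (b) adiabatic: W = P₁V₁(1 − (V₁/V₂)^(γ−1))/(γ−1) → W_b/(P₁V₁) = -0.585.
W_a / W_b = -0.4088 / -0.585 = 0.6989.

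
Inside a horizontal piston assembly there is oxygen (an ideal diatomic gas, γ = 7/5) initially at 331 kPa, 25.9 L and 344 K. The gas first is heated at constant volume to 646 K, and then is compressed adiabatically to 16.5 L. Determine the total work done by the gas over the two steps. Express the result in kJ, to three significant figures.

W_total ≈ -7.95 kJ

Step 1 (isochoric): W = 0 (constant volume).
After step 1: P = 621.6 kPa (V unchanged).
Step 2 (adiabatic): W = (P₁V₁ − P₂V₂)/(γ−1) = (16099 − 19281)/0.4 = -7955 J.
W_total = 0 − 7955 = -7955 J.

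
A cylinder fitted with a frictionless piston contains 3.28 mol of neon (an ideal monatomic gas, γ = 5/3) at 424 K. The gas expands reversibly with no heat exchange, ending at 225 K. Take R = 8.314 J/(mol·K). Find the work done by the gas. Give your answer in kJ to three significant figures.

Adiabatic ⇒ Q = 0, so W_by = −ΔU = nCᵥ(T₁ − T₂).
Cᵥ = 3R/2 = 12.47 J/(mol·K).
W = (3.28)(12.47)(424 − 225) = 8140 J.

W ≈ 8.14 kJ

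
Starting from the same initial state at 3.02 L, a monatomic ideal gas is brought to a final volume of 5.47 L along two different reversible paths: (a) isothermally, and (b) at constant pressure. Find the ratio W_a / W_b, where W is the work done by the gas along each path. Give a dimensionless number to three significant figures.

W_a / W_b ≈ 0.732

Path (a) isothermal: W = P₁V₁ ln(V₂/V₁) → W_a/(P₁V₁) = 0.594.
Path (b) isobaric: W = P₁(V₂ − V₁) → W_b/(P₁V₁) = 0.8113.
W_a / W_b = 0.594 / 0.8113 = 0.7322.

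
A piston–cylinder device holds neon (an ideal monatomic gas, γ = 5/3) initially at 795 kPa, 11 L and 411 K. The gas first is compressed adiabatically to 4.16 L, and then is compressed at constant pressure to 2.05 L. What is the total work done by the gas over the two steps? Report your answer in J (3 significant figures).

W_total ≈ -20400 J

Step 1 (adiabatic): W = (P₁V₁ − P₂V₂)/(γ−1) = (8745 − 16722)/0.667 = -11966 J.
After step 1: P = 4020 kPa, V = 4.16 L, T = 785.9 K.
Step 2 (isobaric): W = PΔV = (4020 kPa)(2.05 − 4.16 L) = -8482 J.
W_total = -11966 − 8482 = -20447 J.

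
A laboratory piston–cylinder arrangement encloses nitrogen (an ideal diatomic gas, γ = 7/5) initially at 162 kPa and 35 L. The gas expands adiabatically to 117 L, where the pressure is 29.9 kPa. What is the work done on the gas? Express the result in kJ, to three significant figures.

W ≈ -5.43 kJ

Adiabatic: W = (P₁V₁ − P₂V₂)/(γ − 1) with γ = 7/5.
P₁V₁ = 5670 J, P₂V₂ = 3498 J.
W = (5670 − 3498) / 0.4 = 5429 J.
Work on gas = −W_by = -5429 J.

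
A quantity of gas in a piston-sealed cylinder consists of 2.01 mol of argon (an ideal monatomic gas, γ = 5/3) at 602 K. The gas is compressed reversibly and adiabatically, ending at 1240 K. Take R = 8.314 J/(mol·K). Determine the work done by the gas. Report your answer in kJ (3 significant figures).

W ≈ -16.0 kJ

Adiabatic ⇒ Q = 0, so W_by = −ΔU = nCᵥ(T₁ − T₂).
Cᵥ = 3R/2 = 12.47 J/(mol·K).
W = (2.01)(12.47)(602 − 1240) = -15993 J.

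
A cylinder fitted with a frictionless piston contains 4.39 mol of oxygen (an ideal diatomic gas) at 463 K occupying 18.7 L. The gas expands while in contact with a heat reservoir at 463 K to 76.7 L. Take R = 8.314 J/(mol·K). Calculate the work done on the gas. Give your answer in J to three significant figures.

W ≈ -23900 J

Isothermal: W = nRT ln(V₂/V₁).
W = (4.39)(8.314)(463) × ln(76.7/18.7)
  = 16899 × 1.411
W_by_gas = 23851 J; work on gas = −W_by = -23851 J.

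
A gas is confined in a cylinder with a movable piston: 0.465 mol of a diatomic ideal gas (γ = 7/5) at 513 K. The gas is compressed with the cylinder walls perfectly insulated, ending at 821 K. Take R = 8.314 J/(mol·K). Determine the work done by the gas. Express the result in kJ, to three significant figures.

Adiabatic ⇒ Q = 0, so W_by = −ΔU = nCᵥ(T₁ − T₂).
Cᵥ = 5R/2 = 20.79 J/(mol·K).
W = (0.465)(20.79)(513 − 821) = -2977 J.

W ≈ -2.98 kJ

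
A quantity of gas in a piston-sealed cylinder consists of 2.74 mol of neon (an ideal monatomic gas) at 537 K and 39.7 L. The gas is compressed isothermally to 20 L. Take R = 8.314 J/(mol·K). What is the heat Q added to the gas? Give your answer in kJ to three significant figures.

Q ≈ -8.39 kJ

Isothermal ⇒ ΔU = 0, so Q = W = nRT ln(V₂/V₁).
Q = (2.74)(8.314)(537) ln(20/39.7) = 12233 × -0.6856 = -8387 J.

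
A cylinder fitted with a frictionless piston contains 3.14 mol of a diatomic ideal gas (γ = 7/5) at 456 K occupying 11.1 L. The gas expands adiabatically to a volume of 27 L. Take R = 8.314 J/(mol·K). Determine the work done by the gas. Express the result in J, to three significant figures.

Adiabatic: TV^(γ−1) = const with γ = 7/5.
T₂ = T₁ (V₁/V₂)^(γ−1) = 456 × (11.1/27)^0.4 = 456 × 0.7008 = 319.6 K.
W_by = nCᵥ(T₁ − T₂) = (3.14)(20.79)(456 − 319.6) = 8905 J.

W ≈ 8900 J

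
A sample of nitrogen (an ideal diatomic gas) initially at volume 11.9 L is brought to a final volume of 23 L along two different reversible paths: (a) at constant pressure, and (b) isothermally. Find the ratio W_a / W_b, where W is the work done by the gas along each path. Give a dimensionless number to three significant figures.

W_a / W_b ≈ 1.42

Path (a) isobaric: W = P₁(V₂ − V₁) → W_a/(P₁V₁) = 0.9328.
Path (b) isothermal: W = P₁V₁ ln(V₂/V₁) → W_b/(P₁V₁) = 0.659.
W_a / W_b = 0.9328 / 0.659 = 1.416.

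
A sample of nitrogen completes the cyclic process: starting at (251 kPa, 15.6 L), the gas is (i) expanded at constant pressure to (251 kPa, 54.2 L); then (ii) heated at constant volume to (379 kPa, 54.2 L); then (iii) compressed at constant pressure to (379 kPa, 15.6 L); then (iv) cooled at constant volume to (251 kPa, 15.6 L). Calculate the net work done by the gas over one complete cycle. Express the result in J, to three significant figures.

Constant-volume legs do no work.
W(i) = (251)(54.2 − 15.6) = 9689 J; W(iii) = (379)(15.6 − 54.2) = -14629 J.
W_net = 9689 − 14629 = -4941 J (the counter-clockwise enclosed area).

W_net ≈ -4940 J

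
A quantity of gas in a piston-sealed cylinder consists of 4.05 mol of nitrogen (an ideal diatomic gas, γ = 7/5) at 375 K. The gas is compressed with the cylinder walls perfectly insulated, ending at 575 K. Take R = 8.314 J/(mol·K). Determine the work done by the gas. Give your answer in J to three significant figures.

Adiabatic ⇒ Q = 0, so W_by = −ΔU = nCᵥ(T₁ − T₂).
Cᵥ = 5R/2 = 20.79 J/(mol·K).
W = (4.05)(20.79)(375 − 575) = -16836 J.

W ≈ -16800 J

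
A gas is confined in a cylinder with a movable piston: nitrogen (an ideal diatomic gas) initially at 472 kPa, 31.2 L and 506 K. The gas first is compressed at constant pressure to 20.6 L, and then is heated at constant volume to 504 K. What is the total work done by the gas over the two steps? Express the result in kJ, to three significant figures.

Step 1 (isobaric): W = PΔV = (472 kPa)(20.6 − 31.2 L) = -5003 J.
Step 2 (isochoric): W = 0 (constant volume).
W_total = -5003 + 0 = -5003 J.

W_total ≈ -5.00 kJ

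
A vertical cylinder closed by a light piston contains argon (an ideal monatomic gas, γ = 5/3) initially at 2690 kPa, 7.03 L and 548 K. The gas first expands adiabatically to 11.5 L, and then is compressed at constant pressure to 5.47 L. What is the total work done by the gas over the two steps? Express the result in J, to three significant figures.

W_total ≈ 792 J

Step 1 (adiabatic): W = (P₁V₁ − P₂V₂)/(γ−1) = (18911 − 13621)/0.667 = 7934 J.
After step 1: P = 1184 kPa, V = 11.5 L, T = 394.7 K.
Step 2 (isobaric): W = PΔV = (1184 kPa)(5.47 − 11.5 L) = -7142 J.
W_total = 7934 − 7142 = 792.2 J.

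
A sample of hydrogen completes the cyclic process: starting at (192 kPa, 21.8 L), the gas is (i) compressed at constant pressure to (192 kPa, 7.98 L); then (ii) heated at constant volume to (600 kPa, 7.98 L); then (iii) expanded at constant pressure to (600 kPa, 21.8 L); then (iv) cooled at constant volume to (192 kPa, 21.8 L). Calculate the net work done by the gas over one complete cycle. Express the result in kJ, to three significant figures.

W_net ≈ 5.64 kJ

Constant-volume legs do no work.
W(i) = (192)(7.98 − 21.8) = -2653 J; W(iii) = (600)(21.8 − 7.98) = 8292 J.
W_net = -2653 + 8292 = 5639 J (the clockwise enclosed area).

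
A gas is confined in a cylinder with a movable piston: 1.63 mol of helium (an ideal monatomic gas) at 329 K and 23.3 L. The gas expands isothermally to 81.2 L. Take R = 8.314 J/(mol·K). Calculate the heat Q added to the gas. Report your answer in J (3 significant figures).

Q ≈ 5570 J

Isothermal ⇒ ΔU = 0, so Q = W = nRT ln(V₂/V₁).
Q = (1.63)(8.314)(329) ln(81.2/23.3) = 4459 × 1.248 = 5566 J.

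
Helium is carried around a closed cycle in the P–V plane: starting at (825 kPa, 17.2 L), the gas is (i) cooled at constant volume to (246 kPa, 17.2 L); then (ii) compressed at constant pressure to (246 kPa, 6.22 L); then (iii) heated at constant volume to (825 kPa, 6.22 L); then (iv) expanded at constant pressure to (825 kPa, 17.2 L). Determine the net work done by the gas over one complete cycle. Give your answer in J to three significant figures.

W_net ≈ 6360 J

Constant-volume legs do no work.
W(ii) = (246)(6.22 − 17.2) = -2701 J; W(iv) = (825)(17.2 − 6.22) = 9058 J.
W_net = -2701 + 9058 = 6357 J (the clockwise enclosed area).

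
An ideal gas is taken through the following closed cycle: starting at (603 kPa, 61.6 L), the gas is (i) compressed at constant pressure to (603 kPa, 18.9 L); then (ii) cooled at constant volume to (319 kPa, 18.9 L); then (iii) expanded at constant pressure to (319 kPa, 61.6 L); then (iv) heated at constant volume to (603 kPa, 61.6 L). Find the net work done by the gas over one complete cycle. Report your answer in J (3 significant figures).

Constant-volume legs do no work.
W(i) = (603)(18.9 − 61.6) = -25748 J; W(iii) = (319)(61.6 − 18.9) = 13621 J.
W_net = -25748 + 13621 = -12127 J (the counter-clockwise enclosed area).

W_net ≈ -12100 J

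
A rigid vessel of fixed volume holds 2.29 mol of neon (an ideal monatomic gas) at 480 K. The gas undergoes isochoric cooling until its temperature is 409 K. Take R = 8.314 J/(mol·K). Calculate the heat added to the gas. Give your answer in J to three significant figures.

Q ≈ -2030 J

Constant volume ⇒ W = 0, so Q = ΔU = nCᵥΔT with Cᵥ = 3R/2 = 12.47 J/(mol·K).
ΔU = (2.29)(12.47)(409 − 480) = -2028 J.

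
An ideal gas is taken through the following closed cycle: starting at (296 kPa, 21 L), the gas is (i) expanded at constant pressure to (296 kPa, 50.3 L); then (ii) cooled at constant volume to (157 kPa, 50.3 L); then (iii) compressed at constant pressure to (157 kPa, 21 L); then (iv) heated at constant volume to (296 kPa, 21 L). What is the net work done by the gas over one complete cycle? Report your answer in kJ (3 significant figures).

Constant-volume legs do no work.
W(i) = (296)(50.3 − 21) = 8673 J; W(iii) = (157)(21 − 50.3) = -4600 J.
W_net = 8673 − 4600 = 4073 J (the clockwise enclosed area).

W_net ≈ 4.07 kJ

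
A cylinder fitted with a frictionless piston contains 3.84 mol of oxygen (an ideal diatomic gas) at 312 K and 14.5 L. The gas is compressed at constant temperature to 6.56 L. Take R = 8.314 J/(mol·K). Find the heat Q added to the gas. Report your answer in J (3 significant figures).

Q ≈ -7900 J

Isothermal ⇒ ΔU = 0, so Q = W = nRT ln(V₂/V₁).
Q = (3.84)(8.314)(312) ln(6.56/14.5) = 9961 × -0.7932 = -7901 J.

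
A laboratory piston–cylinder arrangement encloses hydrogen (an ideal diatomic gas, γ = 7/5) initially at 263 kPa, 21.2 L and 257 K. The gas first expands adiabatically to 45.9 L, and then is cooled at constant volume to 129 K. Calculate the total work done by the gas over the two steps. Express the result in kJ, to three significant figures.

W_total ≈ 3.71 kJ

Step 1 (adiabatic): W = (P₁V₁ − P₂V₂)/(γ−1) = (5576 − 4094)/0.4 = 3705 J.
Step 2 (isochoric): W = 0 (constant volume).
W_total = 3705 + 0 = 3705 J.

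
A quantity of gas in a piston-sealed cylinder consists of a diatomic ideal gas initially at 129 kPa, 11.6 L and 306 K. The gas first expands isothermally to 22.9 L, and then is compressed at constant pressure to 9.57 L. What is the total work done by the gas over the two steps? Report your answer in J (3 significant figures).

W_total ≈ 147 J

Step 1 (isothermal): W = P₁V₁ ln(V₂/V₁) = (1496) ln(22.9/11.6) = 1018 J.
After step 1: P = 65.34 kPa, V = 22.9 L, T = 306 K.
Step 2 (isobaric): W = PΔV = (65.34 kPa)(9.57 − 22.9 L) = -871 J.
W_total = 1018 − 871 = 146.7 J.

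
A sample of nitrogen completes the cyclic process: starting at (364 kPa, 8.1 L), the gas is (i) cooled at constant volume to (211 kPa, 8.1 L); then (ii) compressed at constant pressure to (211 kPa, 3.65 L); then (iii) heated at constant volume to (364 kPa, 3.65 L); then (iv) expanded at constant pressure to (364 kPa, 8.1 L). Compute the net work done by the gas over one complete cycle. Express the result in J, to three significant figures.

Constant-volume legs do no work.
W(ii) = (211)(3.65 − 8.1) = -938.9 J; W(iv) = (364)(8.1 − 3.65) = 1620 J.
W_net = -938.9 + 1620 = 680.8 J (the clockwise enclosed area).

W_net ≈ 681 J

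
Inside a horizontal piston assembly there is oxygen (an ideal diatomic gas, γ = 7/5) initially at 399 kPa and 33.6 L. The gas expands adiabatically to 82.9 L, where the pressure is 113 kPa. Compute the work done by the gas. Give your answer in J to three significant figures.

W ≈ 10100 J

Adiabatic: W = (P₁V₁ − P₂V₂)/(γ − 1) with γ = 7/5.
P₁V₁ = 13406 J, P₂V₂ = 9368 J.
W = (13406 − 9368) / 0.4 = 10097 J.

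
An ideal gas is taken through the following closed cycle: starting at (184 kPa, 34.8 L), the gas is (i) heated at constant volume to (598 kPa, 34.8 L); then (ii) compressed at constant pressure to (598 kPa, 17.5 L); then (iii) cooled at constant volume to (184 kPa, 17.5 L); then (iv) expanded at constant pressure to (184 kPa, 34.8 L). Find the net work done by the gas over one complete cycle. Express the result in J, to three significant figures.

W_net ≈ -7160 J

Constant-volume legs do no work.
W(ii) = (598)(17.5 − 34.8) = -10345 J; W(iv) = (184)(34.8 − 17.5) = 3183 J.
W_net = -10345 + 3183 = -7162 J (the counter-clockwise enclosed area).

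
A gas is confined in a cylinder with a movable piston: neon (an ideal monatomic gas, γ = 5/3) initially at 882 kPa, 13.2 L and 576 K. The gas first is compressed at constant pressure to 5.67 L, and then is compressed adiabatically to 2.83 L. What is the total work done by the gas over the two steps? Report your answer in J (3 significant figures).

Step 1 (isobaric): W = PΔV = (882 kPa)(5.67 − 13.2 L) = -6641 J.
After step 1: P = 882 kPa, V = 5.67 L, T = 247.4 K.
Step 2 (adiabatic): W = (P₁V₁ − P₂V₂)/(γ−1) = (5001 − 7948)/0.667 = -4420 J.
W_total = -6641 − 4420 = -11062 J.

W_total ≈ -11100 J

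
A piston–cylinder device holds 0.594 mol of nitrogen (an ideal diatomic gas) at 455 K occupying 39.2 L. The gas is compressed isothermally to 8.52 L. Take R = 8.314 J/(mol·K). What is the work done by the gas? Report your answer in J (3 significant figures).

W ≈ -3430 J

Isothermal: W = nRT ln(V₂/V₁).
W = (0.594)(8.314)(455) × ln(8.52/39.2)
  = 2247 × -1.526
W_by_gas = -3430 J.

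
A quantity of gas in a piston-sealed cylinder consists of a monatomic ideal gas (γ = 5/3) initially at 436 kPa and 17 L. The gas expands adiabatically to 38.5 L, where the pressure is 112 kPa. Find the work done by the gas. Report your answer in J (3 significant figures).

W ≈ 4650 J

Adiabatic: W = (P₁V₁ − P₂V₂)/(γ − 1) with γ = 5/3.
P₁V₁ = 7412 J, P₂V₂ = 4312 J.
W = (7412 − 4312) / 0.6667 = 4650 J.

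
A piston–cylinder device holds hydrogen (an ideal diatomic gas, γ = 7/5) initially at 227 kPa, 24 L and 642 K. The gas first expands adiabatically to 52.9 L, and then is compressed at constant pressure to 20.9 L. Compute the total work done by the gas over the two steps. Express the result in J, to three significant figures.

Step 1 (adiabatic): W = (P₁V₁ − P₂V₂)/(γ−1) = (5448 − 3971)/0.4 = 3692 J.
After step 1: P = 75.07 kPa, V = 52.9 L, T = 468 K.
Step 2 (isobaric): W = PΔV = (75.07 kPa)(20.9 − 52.9 L) = -2402 J.
W_total = 3692 − 2402 = 1289 J.

W_total ≈ 1290 J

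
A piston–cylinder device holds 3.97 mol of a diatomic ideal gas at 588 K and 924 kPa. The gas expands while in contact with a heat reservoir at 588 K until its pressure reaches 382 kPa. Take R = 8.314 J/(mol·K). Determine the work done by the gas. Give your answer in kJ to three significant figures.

W ≈ 17.1 kJ

Isothermal process: W = nRT ln(V₂/V₁) = nRT ln(P₁/P₂).
W = (3.97)(8.314)(588) × ln(924/382)
  = 19408 × ln(2.419) = 19408 × 0.8833
W_by_gas = 17143 J.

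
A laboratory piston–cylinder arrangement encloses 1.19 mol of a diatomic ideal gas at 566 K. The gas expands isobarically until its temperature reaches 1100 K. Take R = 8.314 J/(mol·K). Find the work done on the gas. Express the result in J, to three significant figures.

Isobaric: W = P ΔV = nR ΔT.
W = (1.19)(8.314)(1100 − 566) = 5283 J.
Work on gas = −W_by = -5283 J.

W ≈ -5280 J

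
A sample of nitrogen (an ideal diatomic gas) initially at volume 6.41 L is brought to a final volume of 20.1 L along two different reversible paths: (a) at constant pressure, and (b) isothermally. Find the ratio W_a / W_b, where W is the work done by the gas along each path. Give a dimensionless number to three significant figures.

Path (a) isobaric: W = P₁(V₂ − V₁) → W_a/(P₁V₁) = 2.136.
Path (b) isothermal: W = P₁V₁ ln(V₂/V₁) → W_b/(P₁V₁) = 1.143.
W_a / W_b = 2.136 / 1.143 = 1.869.

W_a / W_b ≈ 1.87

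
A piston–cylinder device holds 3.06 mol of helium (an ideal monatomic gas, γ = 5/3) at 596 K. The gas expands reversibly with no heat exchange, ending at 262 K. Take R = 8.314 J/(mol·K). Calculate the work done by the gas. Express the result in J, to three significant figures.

W ≈ 12700 J

Adiabatic ⇒ Q = 0, so W_by = −ΔU = nCᵥ(T₁ − T₂).
Cᵥ = 3R/2 = 12.47 J/(mol·K).
W = (3.06)(12.47)(596 − 262) = 12746 J.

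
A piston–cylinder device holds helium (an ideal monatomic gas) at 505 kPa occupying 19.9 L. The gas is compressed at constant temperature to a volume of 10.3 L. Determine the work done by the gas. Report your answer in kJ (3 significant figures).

Isothermal: W = nRT ln(V₂/V₁) = P₁V₁ ln(V₂/V₁).
P₁V₁ = (505 kPa)(19.9 L) = 10050 J.
W = 10050 × ln(10.3/19.9) = 10050 × -0.6586
W_by_gas = -6618 J.

W ≈ -6.62 kJ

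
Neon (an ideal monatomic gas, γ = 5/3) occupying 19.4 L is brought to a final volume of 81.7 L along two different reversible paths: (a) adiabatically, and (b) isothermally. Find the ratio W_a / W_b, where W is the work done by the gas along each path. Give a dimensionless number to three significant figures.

W_a / W_b ≈ 0.643

Path (a) adiabatic: W = P₁V₁(1 − (V₁/V₂)^(γ−1))/(γ−1) → W_a/(P₁V₁) = 0.9248.
Path (b) isothermal: W = P₁V₁ ln(V₂/V₁) → W_b/(P₁V₁) = 1.438.
W_a / W_b = 0.9248 / 1.438 = 0.6432.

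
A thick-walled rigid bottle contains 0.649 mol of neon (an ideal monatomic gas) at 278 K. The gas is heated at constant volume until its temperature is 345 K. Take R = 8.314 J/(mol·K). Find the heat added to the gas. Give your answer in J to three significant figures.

Constant volume ⇒ W = 0, so Q = ΔU = nCᵥΔT with Cᵥ = 3R/2 = 12.47 J/(mol·K).
ΔU = (0.649)(12.47)(345 − 278) = 542.3 J.

Q ≈ 542 J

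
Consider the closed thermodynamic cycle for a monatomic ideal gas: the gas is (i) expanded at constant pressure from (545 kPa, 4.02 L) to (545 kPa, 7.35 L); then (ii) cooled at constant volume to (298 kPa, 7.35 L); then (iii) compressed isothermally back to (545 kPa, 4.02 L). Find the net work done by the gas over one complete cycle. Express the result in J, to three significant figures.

W_net ≈ 493 J

Leg (i): W = PΔV = (545)(7.35 − 4.02) = 1815 J.
Leg (ii): W = 0.
Leg (iii): W = PᵢVᵢ ln(V_f/Vᵢ) = (2190) ln(4.02/7.35) = -1322 J.
W_net = 1815 − 1322 = 493.2 J.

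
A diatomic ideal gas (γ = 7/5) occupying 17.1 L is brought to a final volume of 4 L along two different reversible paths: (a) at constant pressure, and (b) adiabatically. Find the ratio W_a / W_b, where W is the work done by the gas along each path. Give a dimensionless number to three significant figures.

W_a / W_b ≈ 0.389

Path (a) isobaric: W = P₁(V₂ − V₁) → W_a/(P₁V₁) = -0.7661.
Path (b) adiabatic: W = P₁V₁(1 − (V₁/V₂)^(γ−1))/(γ−1) → W_b/(P₁V₁) = -1.97.
W_a / W_b = -0.7661 / -1.97 = 0.3889.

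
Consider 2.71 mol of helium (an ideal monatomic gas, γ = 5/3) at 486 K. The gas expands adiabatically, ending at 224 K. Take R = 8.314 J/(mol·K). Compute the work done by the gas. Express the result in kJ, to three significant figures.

Adiabatic ⇒ Q = 0, so W_by = −ΔU = nCᵥ(T₁ − T₂).
Cᵥ = 3R/2 = 12.47 J/(mol·K).
W = (2.71)(12.47)(486 − 224) = 8855 J.

W ≈ 8.85 kJ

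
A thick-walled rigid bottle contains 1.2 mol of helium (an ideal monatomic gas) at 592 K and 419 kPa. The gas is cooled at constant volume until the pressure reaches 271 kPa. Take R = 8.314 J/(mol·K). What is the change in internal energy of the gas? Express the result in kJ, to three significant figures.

ΔU ≈ -3.13 kJ

Constant volume ⇒ W = 0, so Q = ΔU = nCᵥΔT with Cᵥ = 3R/2 = 12.47 J/(mol·K).
At constant V, T₂/T₁ = P₂/P₁ ⇒ ΔT = T₁(P₂/P₁ − 1) = 592·(271/419 − 1) = -209.1 K.
ΔU = (1.2)(12.47)(-209.1) = -3129 J.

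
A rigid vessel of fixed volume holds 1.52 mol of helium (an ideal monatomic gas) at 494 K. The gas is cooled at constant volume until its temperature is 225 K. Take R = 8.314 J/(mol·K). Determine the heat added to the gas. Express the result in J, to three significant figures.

Constant volume ⇒ W = 0, so Q = ΔU = nCᵥΔT with Cᵥ = 3R/2 = 12.47 J/(mol·K).
ΔU = (1.52)(12.47)(225 − 494) = -5099 J.

Q ≈ -5100 J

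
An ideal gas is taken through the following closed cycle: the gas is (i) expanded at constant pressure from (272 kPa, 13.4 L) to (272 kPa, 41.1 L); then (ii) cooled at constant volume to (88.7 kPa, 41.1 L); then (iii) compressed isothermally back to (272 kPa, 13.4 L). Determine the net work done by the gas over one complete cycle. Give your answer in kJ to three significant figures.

Leg (i): W = PΔV = (272)(41.1 − 13.4) = 7534 J.
Leg (ii): W = 0.
Leg (iii): W = PᵢVᵢ ln(V_f/Vᵢ) = (3646) ln(13.4/41.1) = -4086 J.
W_net = 7534 − 4086 = 3449 J.

W_net ≈ 3.45 kJ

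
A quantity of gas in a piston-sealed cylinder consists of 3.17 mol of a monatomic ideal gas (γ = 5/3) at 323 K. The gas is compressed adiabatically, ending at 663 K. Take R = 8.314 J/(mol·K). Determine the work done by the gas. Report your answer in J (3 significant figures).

W ≈ -13400 J

Adiabatic ⇒ Q = 0, so W_by = −ΔU = nCᵥ(T₁ − T₂).
Cᵥ = 3R/2 = 12.47 J/(mol·K).
W = (3.17)(12.47)(323 − 663) = -13441 J.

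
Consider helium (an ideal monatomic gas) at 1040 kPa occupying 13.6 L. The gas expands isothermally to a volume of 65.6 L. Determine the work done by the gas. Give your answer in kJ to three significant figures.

Isothermal: W = nRT ln(V₂/V₁) = P₁V₁ ln(V₂/V₁).
P₁V₁ = (1040 kPa)(13.6 L) = 14144 J.
W = 14144 × ln(65.6/13.6) = 14144 × 1.574
W_by_gas = 22256 J.

W ≈ 22.3 kJ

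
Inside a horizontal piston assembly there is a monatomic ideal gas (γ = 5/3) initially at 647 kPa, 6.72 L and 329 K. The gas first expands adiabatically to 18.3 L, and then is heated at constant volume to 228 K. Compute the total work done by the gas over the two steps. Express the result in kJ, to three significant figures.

Step 1 (adiabatic): W = (P₁V₁ − P₂V₂)/(γ−1) = (4348 − 2230)/0.667 = 3177 J.
Step 2 (isochoric): W = 0 (constant volume).
W_total = 3177 + 0 = 3177 J.

W_total ≈ 3.18 kJ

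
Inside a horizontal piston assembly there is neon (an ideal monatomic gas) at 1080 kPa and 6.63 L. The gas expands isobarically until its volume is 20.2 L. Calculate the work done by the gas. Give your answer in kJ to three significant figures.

W ≈ 14.7 kJ

Isobaric: W = P ΔV.
W = (1080 kPa)(20.2 − 6.63 L) = (1080)(13.57) = 14656 J.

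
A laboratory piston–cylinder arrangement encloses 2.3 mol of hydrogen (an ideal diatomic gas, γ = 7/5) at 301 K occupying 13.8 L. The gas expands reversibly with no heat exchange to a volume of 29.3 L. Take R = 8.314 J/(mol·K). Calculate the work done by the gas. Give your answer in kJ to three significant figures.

W ≈ 3.74 kJ

Adiabatic: TV^(γ−1) = const with γ = 7/5.
T₂ = T₁ (V₁/V₂)^(γ−1) = 301 × (13.8/29.3)^0.4 = 301 × 0.74 = 222.7 K.
W_by = nCᵥ(T₁ − T₂) = (2.3)(20.79)(301 − 222.7) = 3742 J.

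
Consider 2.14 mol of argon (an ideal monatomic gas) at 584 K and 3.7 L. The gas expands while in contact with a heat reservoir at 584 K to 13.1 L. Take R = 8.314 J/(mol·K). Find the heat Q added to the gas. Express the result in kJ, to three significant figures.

Q ≈ 13.1 kJ

Isothermal ⇒ ΔU = 0, so Q = W = nRT ln(V₂/V₁).
Q = (2.14)(8.314)(584) ln(13.1/3.7) = 10391 × 1.264 = 13137 J.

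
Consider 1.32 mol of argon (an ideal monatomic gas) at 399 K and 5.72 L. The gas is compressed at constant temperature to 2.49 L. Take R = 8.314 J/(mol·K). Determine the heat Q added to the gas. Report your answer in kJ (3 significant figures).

Q ≈ -3.64 kJ

Isothermal ⇒ ΔU = 0, so Q = W = nRT ln(V₂/V₁).
Q = (1.32)(8.314)(399) ln(2.49/5.72) = 4379 × -0.8317 = -3642 J.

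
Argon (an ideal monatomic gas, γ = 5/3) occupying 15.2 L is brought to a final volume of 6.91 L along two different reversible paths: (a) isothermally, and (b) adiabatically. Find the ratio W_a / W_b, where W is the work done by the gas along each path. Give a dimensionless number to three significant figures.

Path (a) isothermal: W = P₁V₁ ln(V₂/V₁) → W_a/(P₁V₁) = -0.7883.
Path (b) adiabatic: W = P₁V₁(1 − (V₁/V₂)^(γ−1))/(γ−1) → W_b/(P₁V₁) = -1.037.
W_a / W_b = -0.7883 / -1.037 = 0.7601.

W_a / W_b ≈ 0.760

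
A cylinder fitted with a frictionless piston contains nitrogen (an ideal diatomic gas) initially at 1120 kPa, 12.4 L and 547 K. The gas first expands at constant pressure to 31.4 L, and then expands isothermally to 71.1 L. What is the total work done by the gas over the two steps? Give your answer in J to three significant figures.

Step 1 (isobaric): W = PΔV = (1120 kPa)(31.4 − 12.4 L) = 21280 J.
After step 1: P = 1120 kPa, V = 31.4 L, T = 1385 K.
Step 2 (isothermal): W = P₁V₁ ln(V₂/V₁) = (35168) ln(71.1/31.4) = 28742 J.
W_total = 21280 + 28742 = 50022 J.

W_total ≈ 50000 J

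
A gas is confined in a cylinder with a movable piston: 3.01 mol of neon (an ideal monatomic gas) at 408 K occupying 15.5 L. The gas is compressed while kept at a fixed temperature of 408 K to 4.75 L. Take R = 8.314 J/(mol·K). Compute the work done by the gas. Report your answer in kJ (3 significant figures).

W ≈ -12.1 kJ

Isothermal: W = nRT ln(V₂/V₁).
W = (3.01)(8.314)(408) × ln(4.75/15.5)
  = 10210 × -1.183
W_by_gas = -12076 J.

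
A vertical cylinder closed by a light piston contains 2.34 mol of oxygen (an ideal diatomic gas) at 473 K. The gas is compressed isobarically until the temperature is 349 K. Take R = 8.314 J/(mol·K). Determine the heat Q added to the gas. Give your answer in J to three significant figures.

Q ≈ -8440 J

Isobaric: W = nRΔT = (2.34)(8.314)(-124) = -2412 J.
ΔU = nCᵥΔT with Cᵥ = 5R/2: ΔU = (2.34)(20.79)(-124) = -6031 J.
Q = ΔU + W = -6031 − 2412 = -8443 J.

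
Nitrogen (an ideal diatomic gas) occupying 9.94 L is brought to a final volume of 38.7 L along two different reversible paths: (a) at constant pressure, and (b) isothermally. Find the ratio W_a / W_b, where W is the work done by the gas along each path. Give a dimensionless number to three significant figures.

Path (a) isobaric: W = P₁(V₂ − V₁) → W_a/(P₁V₁) = 2.893.
Path (b) isothermal: W = P₁V₁ ln(V₂/V₁) → W_b/(P₁V₁) = 1.359.
W_a / W_b = 2.893 / 1.359 = 2.129.

W_a / W_b ≈ 2.13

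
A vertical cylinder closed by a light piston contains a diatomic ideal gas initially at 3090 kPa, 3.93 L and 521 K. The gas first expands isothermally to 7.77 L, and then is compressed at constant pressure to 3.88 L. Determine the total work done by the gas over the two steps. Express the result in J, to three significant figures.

Step 1 (isothermal): W = P₁V₁ ln(V₂/V₁) = (12144) ln(7.77/3.93) = 8278 J.
After step 1: P = 1563 kPa, V = 7.77 L, T = 521 K.
Step 2 (isobaric): W = PΔV = (1563 kPa)(3.88 − 7.77 L) = -6080 J.
W_total = 8278 − 6080 = 2198 J.

W_total ≈ 2200 J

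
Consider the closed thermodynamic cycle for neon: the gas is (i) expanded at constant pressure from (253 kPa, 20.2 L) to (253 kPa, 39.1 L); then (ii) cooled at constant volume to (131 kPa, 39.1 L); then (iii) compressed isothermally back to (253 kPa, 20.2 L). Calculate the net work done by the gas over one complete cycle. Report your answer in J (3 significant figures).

Leg (i): W = PΔV = (253)(39.1 − 20.2) = 4782 J.
Leg (ii): W = 0.
Leg (iii): W = PᵢVᵢ ln(V_f/Vᵢ) = (5122) ln(20.2/39.1) = -3383 J.
W_net = 4782 − 3383 = 1399 J.

W_net ≈ 1400 J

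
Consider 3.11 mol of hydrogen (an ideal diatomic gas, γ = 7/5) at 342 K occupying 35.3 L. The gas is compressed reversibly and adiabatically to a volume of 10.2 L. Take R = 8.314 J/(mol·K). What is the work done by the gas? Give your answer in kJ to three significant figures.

Adiabatic: TV^(γ−1) = const with γ = 7/5.
T₂ = T₁ (V₁/V₂)^(γ−1) = 342 × (35.3/10.2)^0.4 = 342 × 1.643 = 561.9 K.
W_by = nCᵥ(T₁ − T₂) = (3.11)(20.79)(342 − 561.9) = -14218 J.

W ≈ -14.2 kJ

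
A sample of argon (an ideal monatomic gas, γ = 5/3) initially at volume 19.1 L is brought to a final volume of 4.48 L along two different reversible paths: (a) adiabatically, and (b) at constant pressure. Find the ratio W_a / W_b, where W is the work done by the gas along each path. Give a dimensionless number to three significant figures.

Path (a) adiabatic: W = P₁V₁(1 − (V₁/V₂)^(γ−1))/(γ−1) → W_a/(P₁V₁) = -2.444.
Path (b) isobaric: W = P₁(V₂ − V₁) → W_b/(P₁V₁) = -0.7654.
W_a / W_b = -2.444 / -0.7654 = 3.193.

W_a / W_b ≈ 3.19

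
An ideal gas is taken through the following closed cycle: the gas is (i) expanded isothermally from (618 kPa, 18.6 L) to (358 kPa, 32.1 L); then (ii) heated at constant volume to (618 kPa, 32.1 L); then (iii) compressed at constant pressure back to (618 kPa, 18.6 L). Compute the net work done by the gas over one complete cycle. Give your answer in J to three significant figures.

Leg (i): W = PᵢVᵢ ln(V_f/Vᵢ) = (11495) ln(32.1/18.6) = 6273 J.
Leg (ii): W = 0.
Leg (iii): W = PΔV = (618)(18.6 − 32.1) = -8343 J.
W_net = 6273 − 8343 = -2070 J.

W_net ≈ -2070 J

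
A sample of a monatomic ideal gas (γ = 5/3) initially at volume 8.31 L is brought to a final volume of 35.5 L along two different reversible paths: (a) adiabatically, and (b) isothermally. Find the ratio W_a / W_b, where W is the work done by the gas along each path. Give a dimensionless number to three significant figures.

W_a / W_b ≈ 0.641

Path (a) adiabatic: W = P₁V₁(1 − (V₁/V₂)^(γ−1))/(γ−1) → W_a/(P₁V₁) = 0.9303.
Path (b) isothermal: W = P₁V₁ ln(V₂/V₁) → W_b/(P₁V₁) = 1.452.
W_a / W_b = 0.9303 / 1.452 = 0.6406.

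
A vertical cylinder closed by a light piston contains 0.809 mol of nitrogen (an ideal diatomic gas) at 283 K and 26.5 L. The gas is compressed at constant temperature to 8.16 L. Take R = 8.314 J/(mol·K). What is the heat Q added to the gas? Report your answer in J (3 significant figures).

Q ≈ -2240 J

Isothermal ⇒ ΔU = 0, so Q = W = nRT ln(V₂/V₁).
Q = (0.809)(8.314)(283) ln(8.16/26.5) = 1903 × -1.178 = -2242 J.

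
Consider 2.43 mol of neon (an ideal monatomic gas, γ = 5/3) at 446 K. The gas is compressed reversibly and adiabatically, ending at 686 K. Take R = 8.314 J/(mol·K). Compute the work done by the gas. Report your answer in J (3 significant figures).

W ≈ -7270 J

Adiabatic ⇒ Q = 0, so W_by = −ΔU = nCᵥ(T₁ − T₂).
Cᵥ = 3R/2 = 12.47 J/(mol·K).
W = (2.43)(12.47)(446 − 686) = -7273 J.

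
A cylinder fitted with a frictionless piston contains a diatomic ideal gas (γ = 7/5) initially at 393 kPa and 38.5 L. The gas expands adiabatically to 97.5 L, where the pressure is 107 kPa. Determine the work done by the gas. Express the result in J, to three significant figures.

W ≈ 11700 J

Adiabatic: W = (P₁V₁ − P₂V₂)/(γ − 1) with γ = 7/5.
P₁V₁ = 15130 J, P₂V₂ = 10432 J.
W = (15130 − 10432) / 0.4 = 11745 J.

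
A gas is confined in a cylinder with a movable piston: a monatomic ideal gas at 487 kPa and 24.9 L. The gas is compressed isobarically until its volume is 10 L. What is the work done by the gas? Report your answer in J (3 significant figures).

W ≈ -7260 J

Isobaric: W = P ΔV.
W = (487 kPa)(10 − 24.9 L) = (487)(-14.9) = -7256 J.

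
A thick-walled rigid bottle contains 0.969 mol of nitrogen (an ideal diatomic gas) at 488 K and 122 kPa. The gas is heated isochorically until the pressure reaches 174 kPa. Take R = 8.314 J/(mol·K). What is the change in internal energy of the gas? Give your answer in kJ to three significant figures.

ΔU ≈ 4.19 kJ

Constant volume ⇒ W = 0, so Q = ΔU = nCᵥΔT with Cᵥ = 5R/2 = 20.79 J/(mol·K).
At constant V, T₂/T₁ = P₂/P₁ ⇒ ΔT = T₁(P₂/P₁ − 1) = 488·(174/122 − 1) = 208 K.
ΔU = (0.969)(20.79)(208) = 4189 J.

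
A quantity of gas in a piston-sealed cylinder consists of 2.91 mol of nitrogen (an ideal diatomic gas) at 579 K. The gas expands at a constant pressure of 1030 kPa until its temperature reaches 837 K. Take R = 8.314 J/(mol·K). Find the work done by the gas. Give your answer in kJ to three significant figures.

Isobaric: W = P ΔV = nR ΔT.
W = (2.91)(8.314)(837 − 579) = 6242 J.

W ≈ 6.24 kJ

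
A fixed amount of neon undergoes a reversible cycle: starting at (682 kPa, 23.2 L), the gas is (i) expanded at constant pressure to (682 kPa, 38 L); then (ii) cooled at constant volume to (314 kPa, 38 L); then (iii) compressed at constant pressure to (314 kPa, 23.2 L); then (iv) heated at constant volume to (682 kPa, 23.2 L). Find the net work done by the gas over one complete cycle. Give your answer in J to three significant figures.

Constant-volume legs do no work.
W(i) = (682)(38 − 23.2) = 10094 J; W(iii) = (314)(23.2 − 38) = -4647 J.
W_net = 10094 − 4647 = 5446 J (the clockwise enclosed area).

W_net ≈ 5450 J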